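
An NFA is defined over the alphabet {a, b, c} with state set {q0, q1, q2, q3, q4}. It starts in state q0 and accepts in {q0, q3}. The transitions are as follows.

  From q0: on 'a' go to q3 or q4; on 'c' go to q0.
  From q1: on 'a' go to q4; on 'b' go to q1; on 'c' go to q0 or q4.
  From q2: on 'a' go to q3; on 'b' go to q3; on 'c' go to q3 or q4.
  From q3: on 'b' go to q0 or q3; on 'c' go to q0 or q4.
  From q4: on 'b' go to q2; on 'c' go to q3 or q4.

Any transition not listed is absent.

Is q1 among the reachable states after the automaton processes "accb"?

No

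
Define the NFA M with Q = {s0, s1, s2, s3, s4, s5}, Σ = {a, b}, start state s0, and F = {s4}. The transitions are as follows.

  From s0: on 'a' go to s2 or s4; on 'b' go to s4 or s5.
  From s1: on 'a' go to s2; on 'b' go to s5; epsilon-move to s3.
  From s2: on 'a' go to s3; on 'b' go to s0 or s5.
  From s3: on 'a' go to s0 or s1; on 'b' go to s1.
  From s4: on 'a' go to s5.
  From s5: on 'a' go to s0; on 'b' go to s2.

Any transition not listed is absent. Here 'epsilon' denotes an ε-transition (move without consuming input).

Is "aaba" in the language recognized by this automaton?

No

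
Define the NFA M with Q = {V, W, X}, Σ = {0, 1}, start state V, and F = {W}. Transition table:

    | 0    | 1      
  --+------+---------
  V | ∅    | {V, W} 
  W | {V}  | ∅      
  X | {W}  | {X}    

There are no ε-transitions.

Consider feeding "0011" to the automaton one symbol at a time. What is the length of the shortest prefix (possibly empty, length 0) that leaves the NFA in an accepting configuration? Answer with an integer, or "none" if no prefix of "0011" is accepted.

none

Start in {V}.
Read '0': V→∅; now ∅.
The set is empty and remains empty for the remaining 3 symbols.
No reachable set along the way intersects F.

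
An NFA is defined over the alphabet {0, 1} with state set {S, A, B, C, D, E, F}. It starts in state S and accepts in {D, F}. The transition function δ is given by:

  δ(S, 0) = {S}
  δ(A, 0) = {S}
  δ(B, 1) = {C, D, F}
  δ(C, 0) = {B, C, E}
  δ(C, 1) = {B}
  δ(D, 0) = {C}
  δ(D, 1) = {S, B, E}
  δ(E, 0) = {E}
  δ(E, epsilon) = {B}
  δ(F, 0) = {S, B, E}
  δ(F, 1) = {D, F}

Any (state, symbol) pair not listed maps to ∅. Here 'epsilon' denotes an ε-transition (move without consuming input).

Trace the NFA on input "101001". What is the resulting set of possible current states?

∅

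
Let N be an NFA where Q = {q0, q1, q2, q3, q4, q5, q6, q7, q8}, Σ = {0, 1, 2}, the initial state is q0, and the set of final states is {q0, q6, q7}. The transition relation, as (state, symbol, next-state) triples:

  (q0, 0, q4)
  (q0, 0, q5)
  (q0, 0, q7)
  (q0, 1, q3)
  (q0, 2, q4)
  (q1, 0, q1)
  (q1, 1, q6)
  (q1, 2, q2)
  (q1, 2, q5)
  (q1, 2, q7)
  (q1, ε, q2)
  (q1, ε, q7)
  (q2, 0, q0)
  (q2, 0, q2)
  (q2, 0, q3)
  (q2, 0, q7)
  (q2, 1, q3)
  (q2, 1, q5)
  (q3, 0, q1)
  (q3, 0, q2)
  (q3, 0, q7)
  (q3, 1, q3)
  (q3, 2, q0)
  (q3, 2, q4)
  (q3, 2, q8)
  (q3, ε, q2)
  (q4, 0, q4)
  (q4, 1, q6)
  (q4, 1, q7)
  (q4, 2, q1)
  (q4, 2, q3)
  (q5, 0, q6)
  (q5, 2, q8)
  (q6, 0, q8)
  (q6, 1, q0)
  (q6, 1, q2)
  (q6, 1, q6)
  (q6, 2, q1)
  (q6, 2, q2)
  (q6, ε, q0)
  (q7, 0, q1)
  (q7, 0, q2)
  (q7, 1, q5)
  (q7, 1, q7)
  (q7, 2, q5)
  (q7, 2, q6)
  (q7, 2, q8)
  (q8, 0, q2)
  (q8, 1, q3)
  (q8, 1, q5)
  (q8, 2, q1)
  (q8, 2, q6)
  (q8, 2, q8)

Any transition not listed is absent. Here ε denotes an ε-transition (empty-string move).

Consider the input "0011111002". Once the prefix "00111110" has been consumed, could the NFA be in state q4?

Start in {q0}.
Read '0': q0→{q4, q5, q7}; now {q4, q5, q7}.
Read '0': q4→{q4}, q5→{q6}, q7→{q1, q2}; union {q1, q2, q4, q6}; ε-closure = {q0, q1, q2, q4, q6, q7}.
Read '1': q0→{q3}, q1→{q6}, q2→{q3, q5}, q4→{q6, q7}, q6→{q0, q2, q6}, q7→{q5, q7}; now {q0, q2, q3, q5, q6, q7}.
Read '1': q0→{q3}, q2→{q3, q5}, q3→{q3}, q5→∅, q6→{q0, q2, q6}, q7→{q5, q7}; now {q0, q2, q3, q5, q6, q7}.
Read '1': q0→{q3}, q2→{q3, q5}, q3→{q3}, q5→∅, q6→{q0, q2, q6}, q7→{q5, q7}; now {q0, q2, q3, q5, q6, q7}.
Read '1': q0→{q3}, q2→{q3, q5}, q3→{q3}, q5→∅, q6→{q0, q2, q6}, q7→{q5, q7}; now {q0, q2, q3, q5, q6, q7}.
Read '1': q0→{q3}, q2→{q3, q5}, q3→{q3}, q5→∅, q6→{q0, q2, q6}, q7→{q5, q7}; now {q0, q2, q3, q5, q6, q7}.
Read '0': q0→{q4, q5, q7}, q2→{q0, q2, q3, q7}, q3→{q1, q2, q7}, q5→{q6}, q6→{q8}, q7→{q1, q2}; now {q0, q1, q2, q3, q4, q5, q6, q7, q8}.
State q4 is in {q0, q1, q2, q3, q4, q5, q6, q7, q8}.

Yes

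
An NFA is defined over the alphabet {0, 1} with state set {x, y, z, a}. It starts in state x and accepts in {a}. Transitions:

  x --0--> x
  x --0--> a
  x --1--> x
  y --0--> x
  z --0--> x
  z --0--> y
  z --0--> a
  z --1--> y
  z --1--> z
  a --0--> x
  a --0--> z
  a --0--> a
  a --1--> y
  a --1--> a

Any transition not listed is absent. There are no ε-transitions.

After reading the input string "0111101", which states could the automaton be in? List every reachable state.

{x, y, z, a}

Start in {x}.
Read '0': x→{x, a}; now {x, a}.
Read '1': x→{x}, a→{y, a}; now {x, y, a}.
Read '1': x→{x}, y→∅, a→{y, a}; now {x, y, a}.
Read '1': x→{x}, y→∅, a→{y, a}; now {x, y, a}.
Read '1': x→{x}, y→∅, a→{y, a}; now {x, y, a}.
Read '0': x→{x, a}, y→{x}, a→{x, z, a}; now {x, z, a}.
Read '1': x→{x}, z→{y, z}, a→{y, a}; now {x, y, z, a}.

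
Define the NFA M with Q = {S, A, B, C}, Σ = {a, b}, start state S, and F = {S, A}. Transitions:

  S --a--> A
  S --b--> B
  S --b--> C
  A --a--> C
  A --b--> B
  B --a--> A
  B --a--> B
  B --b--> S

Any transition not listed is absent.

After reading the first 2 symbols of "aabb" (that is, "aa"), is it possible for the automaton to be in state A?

No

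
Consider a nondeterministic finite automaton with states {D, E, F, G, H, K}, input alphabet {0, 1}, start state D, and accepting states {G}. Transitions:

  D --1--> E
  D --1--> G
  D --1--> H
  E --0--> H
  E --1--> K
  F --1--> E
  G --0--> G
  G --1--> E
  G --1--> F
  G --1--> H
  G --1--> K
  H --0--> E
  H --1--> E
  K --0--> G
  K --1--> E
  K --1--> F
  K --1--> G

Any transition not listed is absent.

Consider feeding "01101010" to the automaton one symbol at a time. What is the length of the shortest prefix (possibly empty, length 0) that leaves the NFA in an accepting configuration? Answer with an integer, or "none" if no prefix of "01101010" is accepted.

Start in {D}.
Read '0': D→∅; now ∅.
The set is empty and remains empty for the remaining 7 symbols.
No reachable set along the way intersects F.

none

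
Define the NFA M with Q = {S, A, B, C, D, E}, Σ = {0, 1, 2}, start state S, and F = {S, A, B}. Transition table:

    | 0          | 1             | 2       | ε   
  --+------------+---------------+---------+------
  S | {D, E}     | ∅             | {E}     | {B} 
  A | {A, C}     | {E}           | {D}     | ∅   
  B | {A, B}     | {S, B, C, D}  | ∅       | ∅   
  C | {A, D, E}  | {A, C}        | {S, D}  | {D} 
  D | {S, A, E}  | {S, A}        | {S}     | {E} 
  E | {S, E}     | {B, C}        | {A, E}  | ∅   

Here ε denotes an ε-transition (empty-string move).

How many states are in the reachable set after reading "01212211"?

6

Start: ε-closure({S}) = {S, B}.
Read '0': S→{D, E}, B→{A, B}; now {A, B, D, E}.
Read '1': A→{E}, B→{S, B, C, D}, D→{S, A}, E→{B, C}; now {S, A, B, C, D, E}.
Read '2': S→{E}, A→{D}, B→∅, C→{S, D}, D→{S}, E→{A, E}; union {S, A, D, E}; ε-closure = {S, A, B, D, E}.
Read '1': S→∅, A→{E}, B→{S, B, C, D}, D→{S, A}, E→{B, C}; now {S, A, B, C, D, E}.
Read '2': S→{E}, A→{D}, B→∅, C→{S, D}, D→{S}, E→{A, E}; union {S, A, D, E}; ε-closure = {S, A, B, D, E}.
Read '2': S→{E}, A→{D}, B→∅, D→{S}, E→{A, E}; union {S, A, D, E}; ε-closure = {S, A, B, D, E}.
Read '1': S→∅, A→{E}, B→{S, B, C, D}, D→{S, A}, E→{B, C}; now {S, A, B, C, D, E}.
Read '1': S→∅, A→{E}, B→{S, B, C, D}, C→{A, C}, D→{S, A}, E→{B, C}; now {S, A, B, C, D, E}.
That set has 6 states.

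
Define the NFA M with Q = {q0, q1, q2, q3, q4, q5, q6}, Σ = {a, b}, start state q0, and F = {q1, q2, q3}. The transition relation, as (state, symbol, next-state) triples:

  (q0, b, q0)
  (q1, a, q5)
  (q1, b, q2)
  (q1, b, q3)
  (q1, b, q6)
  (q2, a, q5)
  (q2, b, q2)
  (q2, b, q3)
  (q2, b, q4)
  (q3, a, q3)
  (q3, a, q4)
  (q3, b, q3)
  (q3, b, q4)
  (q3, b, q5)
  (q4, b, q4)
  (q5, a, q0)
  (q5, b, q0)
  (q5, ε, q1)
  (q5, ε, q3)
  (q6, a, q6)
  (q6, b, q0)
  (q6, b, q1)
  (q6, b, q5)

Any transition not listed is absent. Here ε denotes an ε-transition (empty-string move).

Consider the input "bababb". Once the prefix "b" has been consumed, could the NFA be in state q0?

Start in {q0}.
Read 'b': q0→{q0}; now {q0}.
State q0 is in {q0}.

Yes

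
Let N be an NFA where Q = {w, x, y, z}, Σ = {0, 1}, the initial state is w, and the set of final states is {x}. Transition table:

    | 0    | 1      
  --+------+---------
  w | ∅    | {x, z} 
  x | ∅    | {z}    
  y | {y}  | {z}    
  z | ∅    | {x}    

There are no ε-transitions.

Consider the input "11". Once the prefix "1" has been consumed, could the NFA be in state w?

Start in {w}.
Read '1': w→{x, z}; now {x, z}.
State w is not in {x, z}.

No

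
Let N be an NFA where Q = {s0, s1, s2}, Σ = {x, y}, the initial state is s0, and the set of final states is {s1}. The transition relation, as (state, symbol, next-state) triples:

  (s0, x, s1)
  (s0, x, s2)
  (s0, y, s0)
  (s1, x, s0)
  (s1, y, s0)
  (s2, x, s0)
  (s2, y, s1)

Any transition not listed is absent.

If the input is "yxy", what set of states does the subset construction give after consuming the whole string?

Start in {s0}.
Read 'y': {s0} → {s0}.
Read 'x': {s0} → {s1, s2}.
Read 'y': {s1, s2} → {s0, s1}.

{s0, s1}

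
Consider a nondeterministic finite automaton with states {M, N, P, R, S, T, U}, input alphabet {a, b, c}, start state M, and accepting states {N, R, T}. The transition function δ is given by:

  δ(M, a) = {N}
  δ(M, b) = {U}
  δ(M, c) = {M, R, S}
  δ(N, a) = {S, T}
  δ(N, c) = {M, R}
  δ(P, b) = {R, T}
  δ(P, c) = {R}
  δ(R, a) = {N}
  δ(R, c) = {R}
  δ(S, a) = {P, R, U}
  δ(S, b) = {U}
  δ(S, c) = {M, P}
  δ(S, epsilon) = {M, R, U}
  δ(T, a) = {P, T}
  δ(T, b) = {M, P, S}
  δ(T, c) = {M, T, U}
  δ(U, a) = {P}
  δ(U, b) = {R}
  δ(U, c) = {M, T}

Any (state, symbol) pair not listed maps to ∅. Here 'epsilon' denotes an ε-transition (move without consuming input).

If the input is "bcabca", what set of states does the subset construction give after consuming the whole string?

{N, P, R, T, U}

Start in {M}.
Read 'b': M→{U}; now {U}.
Read 'c': U→{M, T}; now {M, T}.
Read 'a': M→{N}, T→{P, T}; now {N, P, T}.
Read 'b': N→∅, P→{R, T}, T→{M, P, S}; union {M, P, R, S, T}; ε-closure = {M, P, R, S, T, U}.
Read 'c': M→{M, R, S}, P→{R}, R→{R}, S→{M, P}, T→{M, T, U}, U→{M, T}; now {M, P, R, S, T, U}.
Read 'a': M→{N}, P→∅, R→{N}, S→{P, R, U}, T→{P, T}, U→{P}; now {N, P, R, T, U}.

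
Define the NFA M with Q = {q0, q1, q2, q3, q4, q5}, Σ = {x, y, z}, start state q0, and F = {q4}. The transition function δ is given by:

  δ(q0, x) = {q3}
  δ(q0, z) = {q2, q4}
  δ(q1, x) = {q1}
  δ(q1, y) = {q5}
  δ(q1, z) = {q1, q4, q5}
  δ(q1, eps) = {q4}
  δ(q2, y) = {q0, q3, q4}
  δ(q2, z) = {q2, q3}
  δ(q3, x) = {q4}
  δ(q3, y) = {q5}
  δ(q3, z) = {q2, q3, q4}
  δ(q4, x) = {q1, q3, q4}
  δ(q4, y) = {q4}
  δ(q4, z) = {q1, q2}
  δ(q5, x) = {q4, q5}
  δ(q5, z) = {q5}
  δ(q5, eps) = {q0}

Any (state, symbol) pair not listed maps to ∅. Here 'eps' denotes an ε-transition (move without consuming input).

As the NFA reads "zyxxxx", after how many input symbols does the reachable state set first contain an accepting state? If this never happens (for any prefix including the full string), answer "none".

1

Start in {q0}.
Read 'z': q0→{q2, q4}; now {q2, q4}.
None of the earlier sets intersect F, but {q2, q4} does.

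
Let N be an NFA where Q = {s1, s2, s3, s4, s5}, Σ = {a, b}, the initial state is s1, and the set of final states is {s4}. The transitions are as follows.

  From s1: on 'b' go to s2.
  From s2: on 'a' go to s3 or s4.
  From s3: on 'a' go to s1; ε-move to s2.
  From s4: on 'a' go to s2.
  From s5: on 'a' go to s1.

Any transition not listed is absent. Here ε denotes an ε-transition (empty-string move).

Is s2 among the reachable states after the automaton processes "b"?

Yes

Start in {s1}.
Read 'b': s1→{s2}; now {s2}.
State s2 is in {s2}.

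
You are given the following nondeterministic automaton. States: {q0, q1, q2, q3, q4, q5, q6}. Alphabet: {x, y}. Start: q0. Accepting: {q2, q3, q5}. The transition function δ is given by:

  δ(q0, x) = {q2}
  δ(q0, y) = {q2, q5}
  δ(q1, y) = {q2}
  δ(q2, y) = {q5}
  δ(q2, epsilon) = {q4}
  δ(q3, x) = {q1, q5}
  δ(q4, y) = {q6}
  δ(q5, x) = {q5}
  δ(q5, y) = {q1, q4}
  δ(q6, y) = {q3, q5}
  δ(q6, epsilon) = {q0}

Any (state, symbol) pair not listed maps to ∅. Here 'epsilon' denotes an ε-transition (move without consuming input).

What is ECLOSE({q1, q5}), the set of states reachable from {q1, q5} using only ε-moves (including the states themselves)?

Begin with {q1, q5}.
No ε-moves leave this set, so the closure equals the set itself.

{q1, q5}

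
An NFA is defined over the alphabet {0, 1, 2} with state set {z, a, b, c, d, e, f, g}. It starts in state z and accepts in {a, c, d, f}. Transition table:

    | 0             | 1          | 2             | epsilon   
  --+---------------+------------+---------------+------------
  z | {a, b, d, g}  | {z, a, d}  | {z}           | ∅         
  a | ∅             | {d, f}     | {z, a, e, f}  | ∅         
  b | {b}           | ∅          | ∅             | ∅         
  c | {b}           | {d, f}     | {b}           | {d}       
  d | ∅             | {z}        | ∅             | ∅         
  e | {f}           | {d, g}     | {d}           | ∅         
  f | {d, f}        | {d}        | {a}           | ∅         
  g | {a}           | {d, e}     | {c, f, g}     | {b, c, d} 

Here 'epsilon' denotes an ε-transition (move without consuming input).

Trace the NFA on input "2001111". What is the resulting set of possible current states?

Start in {z}.
Read '2': z→{z}; now {z}.
Read '0': z→{a, b, d, g}; union {a, b, d, g}; ε-closure = {a, b, c, d, g}.
Read '0': a→∅, b→{b}, c→{b}, d→∅, g→{a}; now {a, b}.
Read '1': a→{d, f}, b→∅; now {d, f}.
Read '1': d→{z}, f→{d}; now {z, d}.
Read '1': z→{z, a, d}, d→{z}; now {z, a, d}.
Read '1': z→{z, a, d}, a→{d, f}, d→{z}; now {z, a, d, f}.

{z, a, d, f}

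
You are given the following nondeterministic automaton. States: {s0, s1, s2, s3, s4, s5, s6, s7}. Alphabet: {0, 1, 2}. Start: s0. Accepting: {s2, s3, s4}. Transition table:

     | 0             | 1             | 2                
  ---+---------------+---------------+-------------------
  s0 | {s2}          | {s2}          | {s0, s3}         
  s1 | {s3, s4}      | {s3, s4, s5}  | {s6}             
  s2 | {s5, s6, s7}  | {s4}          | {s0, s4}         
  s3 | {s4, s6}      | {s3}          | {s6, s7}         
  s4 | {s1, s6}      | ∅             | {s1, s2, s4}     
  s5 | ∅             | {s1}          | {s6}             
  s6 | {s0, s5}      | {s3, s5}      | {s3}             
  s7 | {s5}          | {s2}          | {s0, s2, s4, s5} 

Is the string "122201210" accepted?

Yes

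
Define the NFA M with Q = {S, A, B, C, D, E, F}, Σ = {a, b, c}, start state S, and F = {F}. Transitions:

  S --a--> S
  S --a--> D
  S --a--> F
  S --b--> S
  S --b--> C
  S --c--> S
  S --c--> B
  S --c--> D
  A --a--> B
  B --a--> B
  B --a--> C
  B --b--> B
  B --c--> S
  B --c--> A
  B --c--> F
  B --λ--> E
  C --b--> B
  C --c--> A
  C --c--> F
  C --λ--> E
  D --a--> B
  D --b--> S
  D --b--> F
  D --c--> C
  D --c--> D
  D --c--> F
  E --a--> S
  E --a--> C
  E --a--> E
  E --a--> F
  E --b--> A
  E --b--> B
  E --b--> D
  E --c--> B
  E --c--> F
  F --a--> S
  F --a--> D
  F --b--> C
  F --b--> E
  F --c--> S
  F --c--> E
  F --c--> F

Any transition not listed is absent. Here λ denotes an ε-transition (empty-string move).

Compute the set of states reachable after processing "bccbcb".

Start in {S}.
Read 'b': {S} → {S, C, E}.
Read 'c': {S, C, E} → {S, A, B, D, E, F}.
Read 'c': {S, A, B, D, E, F} → {S, A, B, C, D, E, F}.
Read 'b': {S, A, B, C, D, E, F} → {S, A, B, C, D, E, F}.
Read 'c': {S, A, B, C, D, E, F} → {S, A, B, C, D, E, F}.
Read 'b': {S, A, B, C, D, E, F} → {S, A, B, C, D, E, F}.

{S, A, B, C, D, E, F}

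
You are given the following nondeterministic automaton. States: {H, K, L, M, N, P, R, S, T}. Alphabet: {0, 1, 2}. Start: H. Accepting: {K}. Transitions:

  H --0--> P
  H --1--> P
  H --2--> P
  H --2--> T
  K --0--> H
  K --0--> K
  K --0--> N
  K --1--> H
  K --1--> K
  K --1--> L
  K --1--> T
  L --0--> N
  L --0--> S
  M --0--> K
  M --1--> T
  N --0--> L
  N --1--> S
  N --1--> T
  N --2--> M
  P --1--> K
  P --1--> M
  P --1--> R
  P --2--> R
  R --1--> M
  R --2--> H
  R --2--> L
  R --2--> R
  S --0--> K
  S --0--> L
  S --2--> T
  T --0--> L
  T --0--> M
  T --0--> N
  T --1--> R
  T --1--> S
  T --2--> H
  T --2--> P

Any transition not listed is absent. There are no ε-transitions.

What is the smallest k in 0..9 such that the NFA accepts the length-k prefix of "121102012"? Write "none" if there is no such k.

Start in {H}.
Read '1': {H} → {P}.
Read '2': {P} → {R}.
Read '1': {R} → {M}.
Read '1': {M} → {T}.
Read '0': {T} → {L, M, N}.
Read '2': {L, M, N} → {M}.
Read '0': {M} → {K}.
None of the earlier sets intersect F, but {K} does.

7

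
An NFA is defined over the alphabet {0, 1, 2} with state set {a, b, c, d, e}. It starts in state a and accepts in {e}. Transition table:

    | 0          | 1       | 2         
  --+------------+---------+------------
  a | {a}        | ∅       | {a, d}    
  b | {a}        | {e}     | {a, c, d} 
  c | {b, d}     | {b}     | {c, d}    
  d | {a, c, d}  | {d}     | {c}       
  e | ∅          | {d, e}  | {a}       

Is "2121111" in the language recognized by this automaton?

Start in {a}.
Read '2': {a} → {a, d}.
Read '1': {a, d} → {d}.
Read '2': {d} → {c}.
Read '1': {c} → {b}.
Read '1': {b} → {e}.
Read '1': {e} → {d, e}.
Read '1': {d, e} → {d, e}.
The final set {d, e} contains the accepting state e.

Yes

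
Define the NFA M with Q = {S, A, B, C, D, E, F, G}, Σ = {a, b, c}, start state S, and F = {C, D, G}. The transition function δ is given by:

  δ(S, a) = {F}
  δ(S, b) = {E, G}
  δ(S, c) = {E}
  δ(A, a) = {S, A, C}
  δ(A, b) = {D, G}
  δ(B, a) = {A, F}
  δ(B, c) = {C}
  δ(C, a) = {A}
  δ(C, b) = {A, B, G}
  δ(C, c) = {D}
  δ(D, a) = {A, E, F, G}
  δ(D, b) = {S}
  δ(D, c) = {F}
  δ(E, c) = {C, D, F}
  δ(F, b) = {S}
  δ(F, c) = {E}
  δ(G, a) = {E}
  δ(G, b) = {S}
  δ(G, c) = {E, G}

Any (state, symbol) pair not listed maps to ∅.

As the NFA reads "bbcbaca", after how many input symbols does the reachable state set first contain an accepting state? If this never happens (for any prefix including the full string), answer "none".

1

Start in {S}.
Read 'b': S→{E, G}; now {E, G}.
None of the earlier sets intersect F, but {E, G} does.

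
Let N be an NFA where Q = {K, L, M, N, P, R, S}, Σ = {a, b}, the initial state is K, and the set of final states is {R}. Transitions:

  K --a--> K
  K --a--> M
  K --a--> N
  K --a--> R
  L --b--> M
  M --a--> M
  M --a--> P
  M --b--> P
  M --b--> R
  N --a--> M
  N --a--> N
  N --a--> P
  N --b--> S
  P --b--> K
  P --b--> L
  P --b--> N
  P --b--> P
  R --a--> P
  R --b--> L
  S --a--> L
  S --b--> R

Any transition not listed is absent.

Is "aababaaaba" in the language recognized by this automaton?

Yes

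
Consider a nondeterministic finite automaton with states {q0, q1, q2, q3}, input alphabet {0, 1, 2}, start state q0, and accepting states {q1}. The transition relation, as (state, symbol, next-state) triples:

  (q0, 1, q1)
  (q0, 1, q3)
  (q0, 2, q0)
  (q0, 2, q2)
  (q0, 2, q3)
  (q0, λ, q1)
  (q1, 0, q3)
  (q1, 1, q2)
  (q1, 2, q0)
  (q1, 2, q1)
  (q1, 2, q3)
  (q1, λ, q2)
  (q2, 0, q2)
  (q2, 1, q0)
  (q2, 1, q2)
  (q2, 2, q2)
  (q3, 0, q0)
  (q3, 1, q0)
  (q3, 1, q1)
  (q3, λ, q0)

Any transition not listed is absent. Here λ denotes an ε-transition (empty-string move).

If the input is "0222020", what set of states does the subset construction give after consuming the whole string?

Start: ε-closure({q0}) = {q0, q1, q2}.
Read '0': q0→∅, q1→{q3}, q2→{q2}; union {q2, q3}; ε-closure = {q0, q1, q2, q3}.
Read '2': q0→{q0, q2, q3}, q1→{q0, q1, q3}, q2→{q2}, q3→∅; now {q0, q1, q2, q3}.
Read '2': q0→{q0, q2, q3}, q1→{q0, q1, q3}, q2→{q2}, q3→∅; now {q0, q1, q2, q3}.
Read '2': q0→{q0, q2, q3}, q1→{q0, q1, q3}, q2→{q2}, q3→∅; now {q0, q1, q2, q3}.
Read '0': q0→∅, q1→{q3}, q2→{q2}, q3→{q0}; union {q0, q2, q3}; ε-closure = {q0, q1, q2, q3}.
Read '2': q0→{q0, q2, q3}, q1→{q0, q1, q3}, q2→{q2}, q3→∅; now {q0, q1, q2, q3}.
Read '0': q0→∅, q1→{q3}, q2→{q2}, q3→{q0}; union {q0, q2, q3}; ε-closure = {q0, q1, q2, q3}.

{q0, q1, q2, q3}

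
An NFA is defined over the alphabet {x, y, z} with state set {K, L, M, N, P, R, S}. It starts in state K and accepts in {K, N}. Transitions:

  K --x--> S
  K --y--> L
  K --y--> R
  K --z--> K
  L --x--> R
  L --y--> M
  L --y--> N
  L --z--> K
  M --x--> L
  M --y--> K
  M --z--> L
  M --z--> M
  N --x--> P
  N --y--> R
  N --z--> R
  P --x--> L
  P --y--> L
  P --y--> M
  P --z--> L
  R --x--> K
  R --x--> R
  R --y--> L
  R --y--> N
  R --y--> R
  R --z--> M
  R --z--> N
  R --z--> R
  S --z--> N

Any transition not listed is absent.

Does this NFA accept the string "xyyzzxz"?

No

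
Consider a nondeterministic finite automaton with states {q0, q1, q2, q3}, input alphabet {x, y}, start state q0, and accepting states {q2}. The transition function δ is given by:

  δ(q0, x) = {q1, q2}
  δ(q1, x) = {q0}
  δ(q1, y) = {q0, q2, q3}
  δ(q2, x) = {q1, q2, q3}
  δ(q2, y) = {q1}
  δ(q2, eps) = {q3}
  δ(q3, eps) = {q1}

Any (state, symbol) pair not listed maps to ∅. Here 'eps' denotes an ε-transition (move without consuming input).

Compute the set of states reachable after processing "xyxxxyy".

Start in {q0}.
Read 'x': q0→{q1, q2}; union {q1, q2}; ε-closure = {q1, q2, q3}.
Read 'y': q1→{q0, q2, q3}, q2→{q1}, q3→∅; now {q0, q1, q2, q3}.
Read 'x': q0→{q1, q2}, q1→{q0}, q2→{q1, q2, q3}, q3→∅; now {q0, q1, q2, q3}.
Read 'x': q0→{q1, q2}, q1→{q0}, q2→{q1, q2, q3}, q3→∅; now {q0, q1, q2, q3}.
Read 'x': q0→{q1, q2}, q1→{q0}, q2→{q1, q2, q3}, q3→∅; now {q0, q1, q2, q3}.
Read 'y': q0→∅, q1→{q0, q2, q3}, q2→{q1}, q3→∅; now {q0, q1, q2, q3}.
Read 'y': q0→∅, q1→{q0, q2, q3}, q2→{q1}, q3→∅; now {q0, q1, q2, q3}.

{q0, q1, q2, q3}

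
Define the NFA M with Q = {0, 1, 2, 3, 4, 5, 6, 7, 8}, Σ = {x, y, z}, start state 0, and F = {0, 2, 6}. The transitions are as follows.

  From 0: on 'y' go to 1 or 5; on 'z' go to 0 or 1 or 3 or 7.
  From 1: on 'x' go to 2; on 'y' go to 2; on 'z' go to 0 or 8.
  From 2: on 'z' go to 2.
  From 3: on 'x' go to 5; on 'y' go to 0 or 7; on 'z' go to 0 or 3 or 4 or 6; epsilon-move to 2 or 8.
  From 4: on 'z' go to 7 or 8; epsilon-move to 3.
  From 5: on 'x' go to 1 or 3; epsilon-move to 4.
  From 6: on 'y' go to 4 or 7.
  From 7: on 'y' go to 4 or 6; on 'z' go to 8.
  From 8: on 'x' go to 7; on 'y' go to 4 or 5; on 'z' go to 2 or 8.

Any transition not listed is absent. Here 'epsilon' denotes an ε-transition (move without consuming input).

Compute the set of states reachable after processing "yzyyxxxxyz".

{0, 1, 2, 3, 4, 6, 7, 8}

Start in {0}.
Read 'y': {0} → {1, 2, 3, 4, 5, 8}.
Read 'z': {1, 2, 3, 4, 5, 8} → {0, 2, 3, 4, 6, 7, 8}.
Read 'y': {0, 2, 3, 4, 6, 7, 8} → {0, 1, 2, 3, 4, 5, 6, 7, 8}.
Read 'y': {0, 1, 2, 3, 4, 5, 6, 7, 8} → {0, 1, 2, 3, 4, 5, 6, 7, 8}.
Read 'x': {0, 1, 2, 3, 4, 5, 6, 7, 8} → {1, 2, 3, 4, 5, 7, 8}.
Read 'x': {1, 2, 3, 4, 5, 7, 8} → {1, 2, 3, 4, 5, 7, 8}.
Read 'x': {1, 2, 3, 4, 5, 7, 8} → {1, 2, 3, 4, 5, 7, 8}.
Read 'x': {1, 2, 3, 4, 5, 7, 8} → {1, 2, 3, 4, 5, 7, 8}.
Read 'y': {1, 2, 3, 4, 5, 7, 8} → {0, 2, 3, 4, 5, 6, 7, 8}.
Read 'z': {0, 2, 3, 4, 5, 6, 7, 8} → {0, 1, 2, 3, 4, 6, 7, 8}.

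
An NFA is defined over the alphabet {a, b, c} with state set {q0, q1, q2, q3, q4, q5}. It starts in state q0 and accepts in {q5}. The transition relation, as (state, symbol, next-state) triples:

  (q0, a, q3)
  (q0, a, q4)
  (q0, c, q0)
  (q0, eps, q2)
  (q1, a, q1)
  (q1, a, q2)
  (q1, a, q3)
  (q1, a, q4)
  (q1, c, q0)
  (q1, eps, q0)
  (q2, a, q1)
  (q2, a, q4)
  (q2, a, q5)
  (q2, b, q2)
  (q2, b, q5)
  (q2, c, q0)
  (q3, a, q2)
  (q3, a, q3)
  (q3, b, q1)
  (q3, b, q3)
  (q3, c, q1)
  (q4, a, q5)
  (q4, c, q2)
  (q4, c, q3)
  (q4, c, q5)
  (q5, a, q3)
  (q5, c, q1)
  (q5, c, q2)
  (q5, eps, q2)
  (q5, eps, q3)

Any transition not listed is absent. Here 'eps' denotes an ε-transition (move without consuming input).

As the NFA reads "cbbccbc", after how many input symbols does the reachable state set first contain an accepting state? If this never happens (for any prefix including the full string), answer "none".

2

Start: ε-closure({q0}) = {q0, q2}.
Read 'c': q0→{q0}, q2→{q0}; union {q0}; ε-closure = {q0, q2}.
Read 'b': q0→∅, q2→{q2, q5}; union {q2, q5}; ε-closure = {q2, q3, q5}.
None of the earlier sets intersect F, but {q2, q3, q5} does.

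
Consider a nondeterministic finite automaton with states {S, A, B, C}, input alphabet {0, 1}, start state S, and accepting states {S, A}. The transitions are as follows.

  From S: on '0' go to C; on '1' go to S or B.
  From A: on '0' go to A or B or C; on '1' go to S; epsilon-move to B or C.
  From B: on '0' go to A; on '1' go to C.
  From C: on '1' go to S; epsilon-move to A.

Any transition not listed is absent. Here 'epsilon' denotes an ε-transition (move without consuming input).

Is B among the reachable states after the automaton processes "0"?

Start in {S}.
Read '0': {S} → {A, B, C}.
State B is in {A, B, C}.

Yes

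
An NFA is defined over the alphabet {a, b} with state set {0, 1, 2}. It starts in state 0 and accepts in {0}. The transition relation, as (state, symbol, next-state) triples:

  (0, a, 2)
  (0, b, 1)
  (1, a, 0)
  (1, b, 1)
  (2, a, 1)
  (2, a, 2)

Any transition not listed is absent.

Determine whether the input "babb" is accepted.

No

Start in {0}.
Read 'b': {0} → {1}.
Read 'a': {1} → {0}.
Read 'b': {0} → {1}.
Read 'b': {1} → {1}.
The final set {1} contains no accepting state.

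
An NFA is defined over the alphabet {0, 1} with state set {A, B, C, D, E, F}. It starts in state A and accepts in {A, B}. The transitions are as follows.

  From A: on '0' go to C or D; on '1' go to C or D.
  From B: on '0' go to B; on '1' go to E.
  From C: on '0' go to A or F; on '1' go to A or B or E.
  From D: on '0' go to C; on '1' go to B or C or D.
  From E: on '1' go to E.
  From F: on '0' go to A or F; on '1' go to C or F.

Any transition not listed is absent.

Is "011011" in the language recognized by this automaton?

Start in {A}.
Read '0': A→{C, D}; now {C, D}.
Read '1': C→{A, B, E}, D→{B, C, D}; now {A, B, C, D, E}.
Read '1': A→{C, D}, B→{E}, C→{A, B, E}, D→{B, C, D}, E→{E}; now {A, B, C, D, E}.
Read '0': A→{C, D}, B→{B}, C→{A, F}, D→{C}, E→∅; now {A, B, C, D, F}.
Read '1': A→{C, D}, B→{E}, C→{A, B, E}, D→{B, C, D}, F→{C, F}; now {A, B, C, D, E, F}.
Read '1': A→{C, D}, B→{E}, C→{A, B, E}, D→{B, C, D}, E→{E}, F→{C, F}; now {A, B, C, D, E, F}.
The final set {A, B, C, D, E, F} contains the accepting states A, B.

Yes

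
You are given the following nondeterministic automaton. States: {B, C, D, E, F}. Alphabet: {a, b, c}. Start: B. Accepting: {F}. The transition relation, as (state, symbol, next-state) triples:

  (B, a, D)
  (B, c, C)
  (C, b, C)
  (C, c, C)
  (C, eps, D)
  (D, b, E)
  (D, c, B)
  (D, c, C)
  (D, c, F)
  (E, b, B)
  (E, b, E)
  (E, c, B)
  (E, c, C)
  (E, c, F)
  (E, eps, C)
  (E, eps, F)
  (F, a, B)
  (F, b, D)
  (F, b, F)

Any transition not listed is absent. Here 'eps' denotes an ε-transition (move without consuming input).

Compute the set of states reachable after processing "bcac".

Start in {B}.
Read 'b': B→∅; now ∅.
The set is empty and remains empty for the remaining 3 symbols.

∅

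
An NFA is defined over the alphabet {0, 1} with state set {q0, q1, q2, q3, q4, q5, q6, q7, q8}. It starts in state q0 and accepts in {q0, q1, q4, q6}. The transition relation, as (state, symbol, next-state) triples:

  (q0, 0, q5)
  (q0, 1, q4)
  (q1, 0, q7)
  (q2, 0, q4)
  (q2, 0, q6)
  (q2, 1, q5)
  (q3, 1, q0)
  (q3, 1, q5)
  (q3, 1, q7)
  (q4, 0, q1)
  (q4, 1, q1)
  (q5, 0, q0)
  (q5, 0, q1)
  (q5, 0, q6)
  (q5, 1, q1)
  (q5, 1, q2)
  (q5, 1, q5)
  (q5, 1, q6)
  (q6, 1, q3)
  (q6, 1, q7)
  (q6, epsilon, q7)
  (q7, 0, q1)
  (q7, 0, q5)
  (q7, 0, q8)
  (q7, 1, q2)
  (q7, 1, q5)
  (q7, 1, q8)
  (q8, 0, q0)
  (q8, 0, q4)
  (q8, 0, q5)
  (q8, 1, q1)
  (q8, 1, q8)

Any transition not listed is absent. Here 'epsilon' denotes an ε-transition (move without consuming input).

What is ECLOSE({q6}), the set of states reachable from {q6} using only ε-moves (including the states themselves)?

{q6, q7}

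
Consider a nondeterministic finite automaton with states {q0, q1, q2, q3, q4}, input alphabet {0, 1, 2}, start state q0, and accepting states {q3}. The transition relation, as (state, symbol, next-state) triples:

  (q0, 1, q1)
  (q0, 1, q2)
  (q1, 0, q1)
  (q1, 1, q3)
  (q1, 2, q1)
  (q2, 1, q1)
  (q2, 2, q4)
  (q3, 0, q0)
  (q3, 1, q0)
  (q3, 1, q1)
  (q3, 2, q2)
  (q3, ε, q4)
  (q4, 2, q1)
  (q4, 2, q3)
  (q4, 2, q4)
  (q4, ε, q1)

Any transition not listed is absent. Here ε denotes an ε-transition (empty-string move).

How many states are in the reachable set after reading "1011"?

Start in {q0}.
Read '1': {q0} → {q1, q2}.
Read '0': {q1, q2} → {q1}.
Read '1': {q1} → {q1, q3, q4}.
Read '1': {q1, q3, q4} → {q0, q1, q3, q4}.
That set has 4 states.

4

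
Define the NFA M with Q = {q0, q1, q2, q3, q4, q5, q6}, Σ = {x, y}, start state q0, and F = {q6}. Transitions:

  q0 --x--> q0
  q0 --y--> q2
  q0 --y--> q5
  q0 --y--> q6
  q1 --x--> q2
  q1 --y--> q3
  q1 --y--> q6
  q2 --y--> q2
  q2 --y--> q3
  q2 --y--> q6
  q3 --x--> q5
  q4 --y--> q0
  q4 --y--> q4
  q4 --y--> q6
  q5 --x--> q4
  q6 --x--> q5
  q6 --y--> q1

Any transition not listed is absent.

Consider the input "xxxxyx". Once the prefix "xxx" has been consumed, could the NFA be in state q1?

No

Start in {q0}.
Read 'x': q0→{q0}; now {q0}.
Read 'x': q0→{q0}; now {q0}.
Read 'x': q0→{q0}; now {q0}.
State q1 is not in {q0}.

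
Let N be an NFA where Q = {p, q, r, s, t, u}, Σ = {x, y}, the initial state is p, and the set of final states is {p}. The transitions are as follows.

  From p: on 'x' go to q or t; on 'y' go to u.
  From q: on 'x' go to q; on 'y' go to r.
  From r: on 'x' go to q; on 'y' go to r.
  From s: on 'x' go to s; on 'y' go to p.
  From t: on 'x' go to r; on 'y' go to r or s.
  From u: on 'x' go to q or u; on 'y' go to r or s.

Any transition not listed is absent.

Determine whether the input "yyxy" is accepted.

Yes

Start in {p}.
Read 'y': {p} → {u}.
Read 'y': {u} → {r, s}.
Read 'x': {r, s} → {q, s}.
Read 'y': {q, s} → {p, r}.
The final set {p, r} contains the accepting state p.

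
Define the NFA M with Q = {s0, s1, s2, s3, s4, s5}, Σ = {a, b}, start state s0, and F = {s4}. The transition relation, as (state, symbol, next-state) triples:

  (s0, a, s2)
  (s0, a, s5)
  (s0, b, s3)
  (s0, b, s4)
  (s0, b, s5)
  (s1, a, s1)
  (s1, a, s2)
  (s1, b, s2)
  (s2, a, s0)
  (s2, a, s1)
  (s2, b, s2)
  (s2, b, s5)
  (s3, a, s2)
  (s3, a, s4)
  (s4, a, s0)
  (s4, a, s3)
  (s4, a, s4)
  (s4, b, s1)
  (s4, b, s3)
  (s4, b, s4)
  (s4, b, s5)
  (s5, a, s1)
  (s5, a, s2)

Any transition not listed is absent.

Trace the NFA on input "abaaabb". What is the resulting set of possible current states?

{s1, s2, s3, s4, s5}

Start in {s0}.
Read 'a': {s0} → {s2, s5}.
Read 'b': {s2, s5} → {s2, s5}.
Read 'a': {s2, s5} → {s0, s1, s2}.
Read 'a': {s0, s1, s2} → {s0, s1, s2, s5}.
Read 'a': {s0, s1, s2, s5} → {s0, s1, s2, s5}.
Read 'b': {s0, s1, s2, s5} → {s2, s3, s4, s5}.
Read 'b': {s2, s3, s4, s5} → {s1, s2, s3, s4, s5}.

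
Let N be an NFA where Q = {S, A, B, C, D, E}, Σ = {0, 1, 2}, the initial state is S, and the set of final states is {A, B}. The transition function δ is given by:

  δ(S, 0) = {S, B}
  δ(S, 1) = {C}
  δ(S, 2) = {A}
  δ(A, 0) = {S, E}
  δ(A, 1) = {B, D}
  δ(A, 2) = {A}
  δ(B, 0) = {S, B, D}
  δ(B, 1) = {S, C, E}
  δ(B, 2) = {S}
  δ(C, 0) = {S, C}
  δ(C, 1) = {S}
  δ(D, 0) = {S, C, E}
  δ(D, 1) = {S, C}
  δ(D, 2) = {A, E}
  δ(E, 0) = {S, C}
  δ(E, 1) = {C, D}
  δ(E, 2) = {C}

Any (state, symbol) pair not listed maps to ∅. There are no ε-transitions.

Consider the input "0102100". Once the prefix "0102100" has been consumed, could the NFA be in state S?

Yes

Start in {S}.
Read '0': {S} → {S, B}.
Read '1': {S, B} → {S, C, E}.
Read '0': {S, C, E} → {S, B, C}.
Read '2': {S, B, C} → {S, A}.
Read '1': {S, A} → {B, C, D}.
Read '0': {B, C, D} → {S, B, C, D, E}.
Read '0': {S, B, C, D, E} → {S, B, C, D, E}.
State S is in {S, B, C, D, E}.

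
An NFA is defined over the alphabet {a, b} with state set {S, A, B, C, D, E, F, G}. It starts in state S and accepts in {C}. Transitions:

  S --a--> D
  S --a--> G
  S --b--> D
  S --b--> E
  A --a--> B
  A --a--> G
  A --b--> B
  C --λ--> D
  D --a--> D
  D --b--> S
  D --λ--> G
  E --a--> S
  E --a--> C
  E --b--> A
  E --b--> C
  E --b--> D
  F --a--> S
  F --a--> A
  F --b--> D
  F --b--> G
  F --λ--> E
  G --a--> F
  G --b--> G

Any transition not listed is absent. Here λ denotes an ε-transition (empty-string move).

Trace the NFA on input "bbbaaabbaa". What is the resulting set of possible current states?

Start in {S}.
Read 'b': {S} → {D, E, G}.
Read 'b': {D, E, G} → {S, A, C, D, G}.
Read 'b': {S, A, C, D, G} → {S, B, D, E, G}.
Read 'a': {S, B, D, E, G} → {S, C, D, E, F, G}.
Read 'a': {S, C, D, E, F, G} → {S, A, C, D, E, F, G}.
Read 'a': {S, A, C, D, E, F, G} → {S, A, B, C, D, E, F, G}.
Read 'b': {S, A, B, C, D, E, F, G} → {S, A, B, C, D, E, G}.
Read 'b': {S, A, B, C, D, E, G} → {S, A, B, C, D, E, G}.
Read 'a': {S, A, B, C, D, E, G} → {S, B, C, D, E, F, G}.
Read 'a': {S, B, C, D, E, F, G} → {S, A, C, D, E, F, G}.

{S, A, C, D, E, F, G}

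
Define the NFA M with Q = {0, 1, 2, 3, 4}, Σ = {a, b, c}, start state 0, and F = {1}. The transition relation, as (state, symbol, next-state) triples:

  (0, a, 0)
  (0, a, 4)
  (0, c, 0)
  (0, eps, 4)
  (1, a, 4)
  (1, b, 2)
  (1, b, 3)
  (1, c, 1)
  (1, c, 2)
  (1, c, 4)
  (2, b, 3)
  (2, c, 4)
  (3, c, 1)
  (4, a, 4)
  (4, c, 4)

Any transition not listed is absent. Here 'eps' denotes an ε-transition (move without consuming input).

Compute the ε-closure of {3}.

{3}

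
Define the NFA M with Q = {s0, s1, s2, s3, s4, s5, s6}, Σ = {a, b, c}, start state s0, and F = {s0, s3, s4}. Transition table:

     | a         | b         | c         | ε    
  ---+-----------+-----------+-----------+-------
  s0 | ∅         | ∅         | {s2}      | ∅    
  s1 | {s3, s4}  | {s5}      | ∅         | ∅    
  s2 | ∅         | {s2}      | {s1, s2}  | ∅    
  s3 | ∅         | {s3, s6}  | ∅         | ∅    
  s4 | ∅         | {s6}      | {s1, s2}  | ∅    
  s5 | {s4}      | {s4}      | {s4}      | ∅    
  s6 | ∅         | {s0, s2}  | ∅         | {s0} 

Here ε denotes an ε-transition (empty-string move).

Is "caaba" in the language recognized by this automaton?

No

Start in {s0}.
Read 'c': {s0} → {s2}.
Read 'a': {s2} → ∅.
The set is empty and remains empty for the remaining 3 symbols.
The final set ∅ contains no accepting state.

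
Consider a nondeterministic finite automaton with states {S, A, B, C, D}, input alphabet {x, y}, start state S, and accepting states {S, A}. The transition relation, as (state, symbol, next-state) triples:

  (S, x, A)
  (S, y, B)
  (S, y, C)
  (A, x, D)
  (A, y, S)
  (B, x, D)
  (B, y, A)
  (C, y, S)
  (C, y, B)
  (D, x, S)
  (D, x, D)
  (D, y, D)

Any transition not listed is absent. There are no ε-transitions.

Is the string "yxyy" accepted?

No

Start in {S}.
Read 'y': S→{B, C}; now {B, C}.
Read 'x': B→{D}, C→∅; now {D}.
Read 'y': D→{D}; now {D}.
Read 'y': D→{D}; now {D}.
The final set {D} contains no accepting state.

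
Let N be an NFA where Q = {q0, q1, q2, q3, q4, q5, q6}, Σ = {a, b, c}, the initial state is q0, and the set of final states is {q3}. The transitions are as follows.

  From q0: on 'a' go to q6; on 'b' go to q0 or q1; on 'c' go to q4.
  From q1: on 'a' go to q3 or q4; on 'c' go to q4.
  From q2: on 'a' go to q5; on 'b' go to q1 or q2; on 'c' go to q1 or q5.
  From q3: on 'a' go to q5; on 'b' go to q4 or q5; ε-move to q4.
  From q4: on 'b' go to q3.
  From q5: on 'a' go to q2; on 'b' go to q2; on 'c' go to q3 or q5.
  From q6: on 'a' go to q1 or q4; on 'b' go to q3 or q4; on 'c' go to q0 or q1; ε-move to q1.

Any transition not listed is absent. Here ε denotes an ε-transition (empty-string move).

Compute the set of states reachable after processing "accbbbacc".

{q3, q4, q5}

Start in {q0}.
Read 'a': q0→{q6}; union {q6}; ε-closure = {q1, q6}.
Read 'c': q1→{q4}, q6→{q0, q1}; now {q0, q1, q4}.
Read 'c': q0→{q4}, q1→{q4}, q4→∅; now {q4}.
Read 'b': q4→{q3}; union {q3}; ε-closure = {q3, q4}.
Read 'b': q3→{q4, q5}, q4→{q3}; now {q3, q4, q5}.
Read 'b': q3→{q4, q5}, q4→{q3}, q5→{q2}; now {q2, q3, q4, q5}.
Read 'a': q2→{q5}, q3→{q5}, q4→∅, q5→{q2}; now {q2, q5}.
Read 'c': q2→{q1, q5}, q5→{q3, q5}; union {q1, q3, q5}; ε-closure = {q1, q3, q4, q5}.
Read 'c': q1→{q4}, q3→∅, q4→∅, q5→{q3, q5}; now {q3, q4, q5}.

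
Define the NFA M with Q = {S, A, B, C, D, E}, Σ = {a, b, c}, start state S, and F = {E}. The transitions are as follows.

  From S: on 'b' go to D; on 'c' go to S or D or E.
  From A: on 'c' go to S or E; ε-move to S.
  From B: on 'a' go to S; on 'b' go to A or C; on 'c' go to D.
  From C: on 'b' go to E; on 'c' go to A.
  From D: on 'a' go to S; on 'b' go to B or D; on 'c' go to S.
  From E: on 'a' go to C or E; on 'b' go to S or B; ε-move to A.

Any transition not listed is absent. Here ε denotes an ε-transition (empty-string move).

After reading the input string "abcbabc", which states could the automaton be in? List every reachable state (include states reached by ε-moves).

∅

Start in {S}.
Read 'a': S→∅; now ∅.
The set is empty and remains empty for the remaining 6 symbols.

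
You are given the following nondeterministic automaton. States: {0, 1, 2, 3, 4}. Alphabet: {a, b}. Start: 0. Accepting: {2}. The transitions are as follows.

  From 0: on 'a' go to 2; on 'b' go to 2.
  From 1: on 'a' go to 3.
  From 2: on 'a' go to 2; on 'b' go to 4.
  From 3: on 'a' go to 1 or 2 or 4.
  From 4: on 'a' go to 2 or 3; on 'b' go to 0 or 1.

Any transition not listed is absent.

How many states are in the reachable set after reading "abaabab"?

1

Start in {0}.
Read 'a': 0→{2}; now {2}.
Read 'b': 2→{4}; now {4}.
Read 'a': 4→{2, 3}; now {2, 3}.
Read 'a': 2→{2}, 3→{1, 2, 4}; now {1, 2, 4}.
Read 'b': 1→∅, 2→{4}, 4→{0, 1}; now {0, 1, 4}.
Read 'a': 0→{2}, 1→{3}, 4→{2, 3}; now {2, 3}.
Read 'b': 2→{4}, 3→∅; now {4}.
That set has 1 state.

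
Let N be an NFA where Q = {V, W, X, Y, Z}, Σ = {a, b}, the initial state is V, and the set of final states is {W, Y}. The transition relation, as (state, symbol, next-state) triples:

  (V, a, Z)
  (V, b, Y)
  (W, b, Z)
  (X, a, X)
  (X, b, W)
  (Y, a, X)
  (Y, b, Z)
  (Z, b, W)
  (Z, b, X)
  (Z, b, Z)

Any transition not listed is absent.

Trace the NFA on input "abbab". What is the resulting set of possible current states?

Start in {V}.
Read 'a': V→{Z}; now {Z}.
Read 'b': Z→{W, X, Z}; now {W, X, Z}.
Read 'b': W→{Z}, X→{W}, Z→{W, X, Z}; now {W, X, Z}.
Read 'a': W→∅, X→{X}, Z→∅; now {X}.
Read 'b': X→{W}; now {W}.

{W}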